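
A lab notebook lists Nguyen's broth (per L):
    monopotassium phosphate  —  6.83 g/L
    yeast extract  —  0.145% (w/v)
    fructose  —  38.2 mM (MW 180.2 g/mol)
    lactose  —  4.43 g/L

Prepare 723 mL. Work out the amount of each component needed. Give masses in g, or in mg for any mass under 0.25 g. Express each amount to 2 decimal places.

Target volume = 723 mL = 0.723 L.
monopotassium phosphate: 6.83 g/L × 0.723 L = 4.94 g
yeast extract: 0.145 g per 100 mL × 723 mL ÷ 100 = 1.05 g
fructose: 38.2 mmol/L × 180.2 g/mol × 0.723 L ÷ 1000 = 4.98 g
lactose: 4.43 g/L × 0.723 L = 3.20 g

monopotassium phosphate 4.94 g; yeast extract 1.05 g; fructose 4.98 g; lactose 3.20 g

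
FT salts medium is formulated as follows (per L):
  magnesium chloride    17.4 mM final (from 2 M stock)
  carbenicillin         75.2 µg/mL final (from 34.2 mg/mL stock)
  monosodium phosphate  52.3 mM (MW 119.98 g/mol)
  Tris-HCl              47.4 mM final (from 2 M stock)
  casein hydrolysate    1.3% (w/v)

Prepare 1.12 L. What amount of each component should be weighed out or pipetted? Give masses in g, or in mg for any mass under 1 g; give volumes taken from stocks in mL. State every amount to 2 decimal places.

Scale factor relative to 1 L: 1.12.
magnesium chloride: C1V1 = C2V2 → 17.4 mM × 1120 mL ÷ 2000 mM = 9.74 mL
carbenicillin: C1V1 = C2V2 → 75.2 µg/mL × 1120 mL ÷ 34200 µg/mL = 2.46 mL
monosodium phosphate: 52.3 mmol/L × 119.98 g/mol × 1.12 L ÷ 1000 = 7.03 g
Tris-HCl: C1V1 = C2V2 → 47.4 mM × 1120 mL ÷ 2000 mM = 26.54 mL
casein hydrolysate: 1.3% w/v = 13 g/L → 13 × 1.12 L = 14.56 g

magnesium chloride 9.74 mL; carbenicillin 2.46 mL; monosodium phosphate 7.03 g; Tris-HCl 26.54 mL; casein hydrolysate 14.56 g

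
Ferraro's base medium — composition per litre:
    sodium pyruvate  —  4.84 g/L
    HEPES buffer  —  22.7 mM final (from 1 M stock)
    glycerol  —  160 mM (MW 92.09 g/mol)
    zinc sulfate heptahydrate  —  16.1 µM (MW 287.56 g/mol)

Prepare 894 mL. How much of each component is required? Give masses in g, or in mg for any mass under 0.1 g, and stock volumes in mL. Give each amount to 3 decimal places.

sodium pyruvate 4.327 g; HEPES buffer 20.294 mL; glycerol 13.173 g; zinc sulfate heptahydrate 4.139 mg

Scale factor relative to 1 L: 0.894.
sodium pyruvate: 4.84 g/L × 0.894 L = 4.327 g
HEPES buffer: C1V1 = C2V2 → 22.7 mM × 894 mL ÷ 1000 mM = 20.294 mL
glycerol: 160 mmol/L × 92.09 g/mol × 0.894 L ÷ 1000 = 13.173 g
zinc sulfate heptahydrate: 16.1 µmol/L × 287.56 g/mol × 0.894 L ÷ 1000 = 4.139 mg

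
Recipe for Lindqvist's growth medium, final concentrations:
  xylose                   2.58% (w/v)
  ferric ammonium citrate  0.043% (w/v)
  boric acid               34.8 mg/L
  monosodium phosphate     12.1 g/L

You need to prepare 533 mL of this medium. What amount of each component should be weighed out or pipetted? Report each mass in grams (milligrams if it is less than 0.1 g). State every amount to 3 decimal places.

Target volume = 533 mL = 0.533 L.
xylose: 2.58 g per 100 mL × 533 mL ÷ 100 = 13.751 g
ferric ammonium citrate: 0.043 g per 100 mL × 533 mL ÷ 100 = 0.229 g
boric acid: 34.8 mg/L × 0.533 L = 18.548 mg
monosodium phosphate: 12.1 g/L × 0.533 L = 6.449 g

xylose 13.751 g; ferric ammonium citrate 0.229 g; boric acid 18.548 mg; monosodium phosphate 6.449 g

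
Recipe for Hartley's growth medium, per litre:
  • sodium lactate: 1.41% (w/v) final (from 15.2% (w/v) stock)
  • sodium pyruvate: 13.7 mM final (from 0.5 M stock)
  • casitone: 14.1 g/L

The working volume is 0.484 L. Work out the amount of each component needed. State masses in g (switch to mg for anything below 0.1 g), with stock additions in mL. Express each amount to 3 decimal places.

Working volume: 0.484 L.
sodium lactate: C1V1 = C2V2 → 1.41% ÷ 15.2% × 484 mL = 44.897 mL
sodium pyruvate: V = C2·V2/C1 = 13.7 mM × 484 mL ÷ 500 mM = 13.262 mL
casitone: 14.1 g/L × 0.484 L = 6.824 g

sodium lactate 44.897 mL; sodium pyruvate 13.262 mL; casitone 6.824 g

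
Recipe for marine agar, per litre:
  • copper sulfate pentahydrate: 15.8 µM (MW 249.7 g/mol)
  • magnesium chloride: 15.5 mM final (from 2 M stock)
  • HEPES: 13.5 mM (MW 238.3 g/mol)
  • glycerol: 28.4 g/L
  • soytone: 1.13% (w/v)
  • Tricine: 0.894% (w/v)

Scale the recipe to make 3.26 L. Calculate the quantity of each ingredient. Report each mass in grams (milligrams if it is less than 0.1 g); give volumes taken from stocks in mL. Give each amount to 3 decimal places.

copper sulfate pentahydrate 12.862 mg; magnesium chloride 25.265 mL; HEPES 10.488 g; glycerol 92.584 g; soytone 36.838 g; Tricine 29.144 g

Scale factor relative to 1 L: 3.26.
copper sulfate pentahydrate: 15.8 µmol/L × 249.7 g/mol × 3.26 L ÷ 1000 = 12.862 mg
magnesium chloride: C1V1 = C2V2 → 15.5 mM × 3260 mL ÷ 2000 mM = 25.265 mL
HEPES: 13.5 mmol/L × 238.3 g/mol × 3.26 L ÷ 1000 = 10.488 g
glycerol: 28.4 g/L × 3.26 L = 92.584 g
soytone: 1.13% w/v = 11.3 g/L → 11.3 × 3.26 L = 36.838 g
Tricine: 0.894 g per 100 mL × 3260 mL ÷ 100 = 29.144 g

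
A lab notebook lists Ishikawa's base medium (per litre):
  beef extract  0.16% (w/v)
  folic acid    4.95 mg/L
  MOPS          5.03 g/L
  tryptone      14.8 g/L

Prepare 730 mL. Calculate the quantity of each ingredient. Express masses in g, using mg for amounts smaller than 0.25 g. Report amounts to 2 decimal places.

Target volume = 730 mL = 0.73 L.
beef extract: 0.16% w/v = 1.6 g/L → 1.6 × 0.73 L = 1.17 g
folic acid: 4.95 mg/L × 0.73 L = 3.61 mg
MOPS: 5.03 g/L × 0.73 L = 3.67 g
tryptone: 14.8 g/L × 0.73 L = 10.80 g

beef extract 1.17 g; folic acid 3.61 mg; MOPS 3.67 g; tryptone 10.80 g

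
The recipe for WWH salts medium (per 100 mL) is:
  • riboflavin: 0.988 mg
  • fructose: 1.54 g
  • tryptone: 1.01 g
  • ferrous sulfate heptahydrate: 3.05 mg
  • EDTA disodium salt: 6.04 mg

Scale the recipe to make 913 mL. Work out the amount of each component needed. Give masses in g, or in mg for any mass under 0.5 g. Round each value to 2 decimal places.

riboflavin 9.02 mg; fructose 14.06 g; tryptone 9.22 g; ferrous sulfate heptahydrate 27.85 mg; EDTA disodium salt 55.15 mg

Scale factor = 913 mL / 100 mL = 9.13.
riboflavin: 0.988 mg × (913 mL / 100 mL) = 9.02 mg
fructose: 1.54 g × (913 mL / 100 mL) = 14.06 g
tryptone: 1.01 g × (913 mL / 100 mL) = 9.22 g
ferrous sulfate heptahydrate: 3.05 mg × (913 mL / 100 mL) = 27.85 mg
EDTA disodium salt: 6.04 mg × (913 mL / 100 mL) = 55.15 mg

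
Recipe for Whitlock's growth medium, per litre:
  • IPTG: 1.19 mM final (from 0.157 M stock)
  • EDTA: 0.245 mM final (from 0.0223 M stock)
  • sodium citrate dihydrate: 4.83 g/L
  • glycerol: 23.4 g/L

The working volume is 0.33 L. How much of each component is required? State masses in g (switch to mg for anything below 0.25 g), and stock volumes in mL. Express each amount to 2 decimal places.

IPTG 2.50 mL; EDTA 3.63 mL; sodium citrate dihydrate 1.59 g; glycerol 7.72 g

Scale factor relative to 1 L: 0.33.
IPTG: dilute stock: 1.19 mM × 330 mL ÷ 157 mM = 2.50 mL
EDTA: V = C2·V2/C1 = 0.245 mM × 330 mL ÷ 22.3 mM = 3.63 mL
sodium citrate dihydrate: 4.83 g/L × 0.33 L = 1.59 g
glycerol: 23.4 g/L × 0.33 L = 7.72 g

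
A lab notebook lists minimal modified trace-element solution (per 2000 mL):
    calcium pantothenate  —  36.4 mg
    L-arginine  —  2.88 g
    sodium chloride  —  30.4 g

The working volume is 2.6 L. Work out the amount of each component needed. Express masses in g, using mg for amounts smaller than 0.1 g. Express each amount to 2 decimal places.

calcium pantothenate 47.32 mg; L-arginine 3.74 g; sodium chloride 39.52 g

Ratio of target to recipe volume: 2600 / 2000 = 1.3.
calcium pantothenate: 36.4 mg × (2600 mL / 2000 mL) = 47.32 mg
L-arginine: 2.88 g × (2600 mL / 2000 mL) = 3.74 g
sodium chloride: 30.4 g × (2600 mL / 2000 mL) = 39.52 g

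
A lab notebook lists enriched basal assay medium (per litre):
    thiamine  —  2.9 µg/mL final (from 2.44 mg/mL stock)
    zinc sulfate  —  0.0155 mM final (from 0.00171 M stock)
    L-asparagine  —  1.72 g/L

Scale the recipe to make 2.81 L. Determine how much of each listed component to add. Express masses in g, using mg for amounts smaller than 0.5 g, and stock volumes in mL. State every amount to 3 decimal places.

Working volume: 2.81 L.
thiamine: V = C2·V2/C1 = 2.9 µg/mL × 2810 mL ÷ 2440 µg/mL = 3.340 mL
zinc sulfate: dilute stock: 0.0155 mM × 2810 mL ÷ 1.71 mM = 25.471 mL
L-asparagine: 1.72 g/L × 2.81 L = 4.833 g

thiamine 3.340 mL; zinc sulfate 25.471 mL; L-asparagine 4.833 g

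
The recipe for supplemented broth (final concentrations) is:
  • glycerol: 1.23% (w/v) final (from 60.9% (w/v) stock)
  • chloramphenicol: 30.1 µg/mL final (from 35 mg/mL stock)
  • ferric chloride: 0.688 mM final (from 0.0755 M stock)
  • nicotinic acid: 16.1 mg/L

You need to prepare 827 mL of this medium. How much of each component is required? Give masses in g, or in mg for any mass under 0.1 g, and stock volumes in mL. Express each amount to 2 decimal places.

glycerol 16.70 mL; chloramphenicol 0.71 mL; ferric chloride 7.54 mL; nicotinic acid 13.31 mg

Scale factor relative to 1 L: 0.827.
glycerol: C1V1 = C2V2 → 1.23% ÷ 60.9% × 827 mL = 16.70 mL
chloramphenicol: dilute stock: 30.1 µg/mL × 827 mL ÷ 35000 µg/mL = 0.71 mL
ferric chloride: C1V1 = C2V2 → 0.688 mM × 827 mL ÷ 75.5 mM = 7.54 mL
nicotinic acid: 16.1 mg/L × 0.827 L = 13.31 mg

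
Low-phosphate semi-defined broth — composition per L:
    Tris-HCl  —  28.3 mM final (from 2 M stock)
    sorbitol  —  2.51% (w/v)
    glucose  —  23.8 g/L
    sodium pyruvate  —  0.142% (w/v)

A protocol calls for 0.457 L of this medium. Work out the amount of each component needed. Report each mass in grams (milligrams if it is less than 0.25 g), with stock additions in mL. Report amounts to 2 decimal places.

Working volume: 0.457 L.
Tris-HCl: dilute stock: 28.3 mM × 457 mL ÷ 2000 mM = 6.47 mL
sorbitol: 2.51% w/v = 25.1 g/L → 25.1 × 0.457 L = 11.47 g
glucose: 23.8 g/L × 0.457 L = 10.88 g
sodium pyruvate: 0.142 g per 100 mL × 457 mL ÷ 100 = 0.65 g

Tris-HCl 6.47 mL; sorbitol 11.47 g; glucose 10.88 g; sodium pyruvate 0.65 g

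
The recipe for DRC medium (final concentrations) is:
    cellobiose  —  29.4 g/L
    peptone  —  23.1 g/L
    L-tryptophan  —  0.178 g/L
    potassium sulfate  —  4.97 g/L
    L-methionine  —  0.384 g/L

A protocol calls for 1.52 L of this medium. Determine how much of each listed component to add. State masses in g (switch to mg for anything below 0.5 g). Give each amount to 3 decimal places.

Scale factor relative to 1 L: 1.52.
cellobiose: 29.4 g/L × 1.52 L = 44.688 g
peptone: 23.1 g/L × 1.52 L = 35.112 g
L-tryptophan: 0.178 g/L × 1.52 L = 0.27056 g = 270.560 mg
potassium sulfate: 4.97 g/L × 1.52 L = 7.554 g
L-methionine: 0.384 g/L × 1.52 L = 0.584 g

cellobiose 44.688 g; peptone 35.112 g; L-tryptophan 270.560 mg; potassium sulfate 7.554 g; L-methionine 0.584 g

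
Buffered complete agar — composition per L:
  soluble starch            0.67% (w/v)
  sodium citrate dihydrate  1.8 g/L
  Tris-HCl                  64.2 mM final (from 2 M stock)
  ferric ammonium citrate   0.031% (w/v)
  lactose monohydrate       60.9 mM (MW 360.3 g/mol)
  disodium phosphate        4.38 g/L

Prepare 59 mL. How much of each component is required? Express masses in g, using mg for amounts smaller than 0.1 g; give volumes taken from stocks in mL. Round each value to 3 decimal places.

soluble starch 0.395 g; sodium citrate dihydrate 0.106 g; Tris-HCl 1.894 mL; ferric ammonium citrate 18.290 mg; lactose monohydrate 1.295 g; disodium phosphate 0.258 g

Working volume: 59 mL = 0.059 L.
soluble starch: 0.67% w/v = 6.7 g/L → 6.7 × 0.059 L = 0.395 g
sodium citrate dihydrate: 1.8 g/L × 0.059 L = 0.106 g
Tris-HCl: dilute stock: 64.2 mM × 59 mL ÷ 2000 mM = 1.894 mL
ferric ammonium citrate: 0.031% w/v = 0.31 g/L → 0.31 × 0.059 L = 0.01829 g = 18.290 mg
lactose monohydrate: 60.9 mmol/L × 360.3 g/mol × 0.059 L ÷ 1000 = 1.295 g
disodium phosphate: 4.38 g/L × 0.059 L = 0.258 g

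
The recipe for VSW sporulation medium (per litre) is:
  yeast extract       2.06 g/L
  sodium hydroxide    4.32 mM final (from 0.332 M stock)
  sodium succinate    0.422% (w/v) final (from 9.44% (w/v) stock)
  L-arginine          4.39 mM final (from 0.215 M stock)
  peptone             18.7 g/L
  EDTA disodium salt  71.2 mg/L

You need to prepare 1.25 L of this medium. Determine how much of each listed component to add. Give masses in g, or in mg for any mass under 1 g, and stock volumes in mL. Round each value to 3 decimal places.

Scale factor relative to 1 L: 1.25.
yeast extract: 2.06 g/L × 1.25 L = 2.575 g
sodium hydroxide: V = C2·V2/C1 = 4.32 mM × 1250 mL ÷ 332 mM = 16.265 mL
sodium succinate: V = C2·V2/C1 = 0.422% ÷ 9.44% × 1250 mL = 55.879 mL
L-arginine: C1V1 = C2V2 → 4.39 mM × 1250 mL ÷ 215 mM = 25.523 mL
peptone: 18.7 g/L × 1.25 L = 23.375 g
EDTA disodium salt: 71.2 mg/L × 1.25 L = 89.000 mg

yeast extract 2.575 g; sodium hydroxide 16.265 mL; sodium succinate 55.879 mL; L-arginine 25.523 mL; peptone 23.375 g; EDTA disodium salt 89.000 mg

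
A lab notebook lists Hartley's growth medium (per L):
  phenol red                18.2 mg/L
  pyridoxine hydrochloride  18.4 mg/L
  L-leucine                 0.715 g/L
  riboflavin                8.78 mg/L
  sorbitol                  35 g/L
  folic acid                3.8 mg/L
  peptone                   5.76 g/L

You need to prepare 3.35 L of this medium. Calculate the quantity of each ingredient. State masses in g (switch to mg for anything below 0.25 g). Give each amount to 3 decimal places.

phenol red 60.970 mg; pyridoxine hydrochloride 61.640 mg; L-leucine 2.395 g; riboflavin 29.413 mg; sorbitol 117.250 g; folic acid 12.730 mg; peptone 19.296 g

Working volume: 3.35 L.
phenol red: 18.2 mg/L × 3.35 L = 60.970 mg
pyridoxine hydrochloride: 18.4 mg/L × 3.35 L = 61.640 mg
L-leucine: 0.715 g/L × 3.35 L = 2.395 g
riboflavin: 8.78 mg/L × 3.35 L = 29.413 mg
sorbitol: 35 g/L × 3.35 L = 117.250 g
folic acid: 3.8 mg/L × 3.35 L = 12.730 mg
peptone: 5.76 g/L × 3.35 L = 19.296 g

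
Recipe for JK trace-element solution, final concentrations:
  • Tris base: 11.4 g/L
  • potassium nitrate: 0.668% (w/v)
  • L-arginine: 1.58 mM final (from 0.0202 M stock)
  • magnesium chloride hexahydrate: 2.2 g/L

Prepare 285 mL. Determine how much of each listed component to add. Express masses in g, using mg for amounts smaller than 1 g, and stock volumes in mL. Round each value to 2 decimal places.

Tris base 3.25 g; potassium nitrate 1.90 g; L-arginine 22.29 mL; magnesium chloride hexahydrate 627.00 mg

Scale factor relative to 1 L: 0.285.
Tris base: 11.4 g/L × 0.285 L = 3.25 g
potassium nitrate: 0.668 g per 100 mL × 285 mL ÷ 100 = 1.90 g
L-arginine: dilute stock: 1.58 mM × 285 mL ÷ 20.2 mM = 22.29 mL
magnesium chloride hexahydrate: 2.2 g/L × 0.285 L = 0.627 g = 627.00 mg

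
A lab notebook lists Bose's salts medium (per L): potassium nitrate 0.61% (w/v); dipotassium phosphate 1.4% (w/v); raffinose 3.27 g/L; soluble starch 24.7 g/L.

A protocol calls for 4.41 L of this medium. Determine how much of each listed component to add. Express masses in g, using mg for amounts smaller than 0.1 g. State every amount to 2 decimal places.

potassium nitrate 26.90 g; dipotassium phosphate 61.74 g; raffinose 14.42 g; soluble starch 108.93 g

Scale factor relative to 1 L: 4.41.
potassium nitrate: 0.61% w/v = 6.1 g/L → 6.1 × 4.41 L = 26.90 g
dipotassium phosphate: 1.4 g per 100 mL × 4410 mL ÷ 100 = 61.74 g
raffinose: 3.27 g/L × 4.41 L = 14.42 g
soluble starch: 24.7 g/L × 4.41 L = 108.93 g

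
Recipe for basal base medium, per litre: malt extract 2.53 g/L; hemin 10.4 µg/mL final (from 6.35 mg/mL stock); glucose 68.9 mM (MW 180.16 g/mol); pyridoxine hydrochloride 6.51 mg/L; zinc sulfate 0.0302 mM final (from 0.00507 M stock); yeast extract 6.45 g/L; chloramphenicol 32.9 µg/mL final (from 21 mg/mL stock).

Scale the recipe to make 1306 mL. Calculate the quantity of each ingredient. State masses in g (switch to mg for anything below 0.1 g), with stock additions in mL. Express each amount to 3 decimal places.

malt extract 3.304 g; hemin 2.139 mL; glucose 16.211 g; pyridoxine hydrochloride 8.502 mg; zinc sulfate 7.779 mL; yeast extract 8.424 g; chloramphenicol 2.046 mL

Target volume = 1306 mL = 1.306 L.
malt extract: 2.53 g/L × 1.306 L = 3.304 g
hemin: dilute stock: 10.4 µg/mL × 1306 mL ÷ 6350 µg/mL = 2.139 mL
glucose: 68.9 mmol/L × 180.16 g/mol × 1.306 L ÷ 1000 = 16.211 g
pyridoxine hydrochloride: 6.51 mg/L × 1.306 L = 8.502 mg
zinc sulfate: C1V1 = C2V2 → 0.0302 mM × 1306 mL ÷ 5.07 mM = 7.779 mL
yeast extract: 6.45 g/L × 1.306 L = 8.424 g
chloramphenicol: V = C2·V2/C1 = 32.9 µg/mL × 1306 mL ÷ 21000 µg/mL = 2.046 mL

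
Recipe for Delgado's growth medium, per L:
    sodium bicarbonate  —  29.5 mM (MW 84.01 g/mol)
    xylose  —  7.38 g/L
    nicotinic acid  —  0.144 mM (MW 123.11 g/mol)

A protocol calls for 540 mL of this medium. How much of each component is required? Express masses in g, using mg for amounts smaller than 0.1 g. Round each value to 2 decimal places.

Working volume: 540 mL = 0.54 L.
sodium bicarbonate: 29.5 mmol/L × 84.01 g/mol × 0.54 L ÷ 1000 = 1.34 g
xylose: 7.38 g/L × 0.54 L = 3.99 g
nicotinic acid: 0.144 mmol/L × 123.11 mg/mmol × 0.54 L = 9.57 mg

sodium bicarbonate 1.34 g; xylose 3.99 g; nicotinic acid 9.57 mg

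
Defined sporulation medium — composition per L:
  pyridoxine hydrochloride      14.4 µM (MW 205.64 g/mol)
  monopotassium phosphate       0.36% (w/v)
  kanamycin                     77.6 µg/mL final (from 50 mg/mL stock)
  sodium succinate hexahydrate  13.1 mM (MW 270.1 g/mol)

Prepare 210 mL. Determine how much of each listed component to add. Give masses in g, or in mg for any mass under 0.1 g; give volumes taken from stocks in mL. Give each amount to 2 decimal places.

pyridoxine hydrochloride 0.62 mg; monopotassium phosphate 0.76 g; kanamycin 0.33 mL; sodium succinate hexahydrate 0.74 g

Target volume = 210 mL = 0.21 L.
pyridoxine hydrochloride: 14.4 µmol/L × 205.64 g/mol × 0.21 L ÷ 1000 = 0.62 mg
monopotassium phosphate: 0.36% w/v = 3.6 g/L → 3.6 × 0.21 L = 0.76 g
kanamycin: V = C2·V2/C1 = 77.6 µg/mL × 210 mL ÷ 50000 µg/mL = 0.33 mL
sodium succinate hexahydrate: 13.1 mmol/L × 270.1 g/mol × 0.21 L ÷ 1000 = 0.74 g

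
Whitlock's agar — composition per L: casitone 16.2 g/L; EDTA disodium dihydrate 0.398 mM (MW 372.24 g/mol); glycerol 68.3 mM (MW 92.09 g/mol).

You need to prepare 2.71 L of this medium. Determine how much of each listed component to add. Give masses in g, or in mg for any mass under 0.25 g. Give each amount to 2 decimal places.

casitone 43.90 g; EDTA disodium dihydrate 0.40 g; glycerol 17.05 g

Scale factor relative to 1 L: 2.71.
casitone: 16.2 g/L × 2.71 L = 43.90 g
EDTA disodium dihydrate: 0.398 mmol/L × 372.24 g/mol × 2.71 L ÷ 1000 = 0.40 g
glycerol: 68.3 mmol/L × 92.09 g/mol × 2.71 L ÷ 1000 = 17.05 g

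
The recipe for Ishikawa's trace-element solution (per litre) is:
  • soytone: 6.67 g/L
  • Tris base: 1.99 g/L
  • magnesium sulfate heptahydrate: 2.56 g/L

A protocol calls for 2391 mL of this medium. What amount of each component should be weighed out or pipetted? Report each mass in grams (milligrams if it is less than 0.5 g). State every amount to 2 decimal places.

Working volume: 2391 mL = 2.391 L.
soytone: 6.67 g/L × 2.391 L = 15.95 g
Tris base: 1.99 g/L × 2.391 L = 4.76 g
magnesium sulfate heptahydrate: 2.56 g/L × 2.391 L = 6.12 g

soytone 15.95 g; Tris base 4.76 g; magnesium sulfate heptahydrate 6.12 g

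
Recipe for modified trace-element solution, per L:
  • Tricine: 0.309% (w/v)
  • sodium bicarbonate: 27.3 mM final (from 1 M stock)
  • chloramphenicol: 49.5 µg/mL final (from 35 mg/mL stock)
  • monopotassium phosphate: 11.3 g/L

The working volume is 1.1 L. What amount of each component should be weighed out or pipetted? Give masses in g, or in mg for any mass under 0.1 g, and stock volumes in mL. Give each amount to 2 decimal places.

Scale factor relative to 1 L: 1.1.
Tricine: 0.309% w/v = 3.09 g/L → 3.09 × 1.1 L = 3.40 g
sodium bicarbonate: V = C2·V2/C1 = 27.3 mM × 1100 mL ÷ 1000 mM = 30.03 mL
chloramphenicol: C1V1 = C2V2 → 49.5 µg/mL × 1100 mL ÷ 35000 µg/mL = 1.56 mL
monopotassium phosphate: 11.3 g/L × 1.1 L = 12.43 g

Tricine 3.40 g; sodium bicarbonate 30.03 mL; chloramphenicol 1.56 mL; monopotassium phosphate 12.43 g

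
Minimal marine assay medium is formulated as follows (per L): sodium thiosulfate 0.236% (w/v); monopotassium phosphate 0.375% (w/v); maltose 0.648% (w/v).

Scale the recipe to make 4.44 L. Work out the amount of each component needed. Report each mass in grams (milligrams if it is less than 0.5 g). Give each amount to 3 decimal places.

Working volume: 4.44 L.
sodium thiosulfate: 0.236% w/v = 2.36 g/L → 2.36 × 4.44 L = 10.478 g
monopotassium phosphate: 0.375% w/v = 3.75 g/L → 3.75 × 4.44 L = 16.650 g
maltose: 0.648 g per 100 mL × 4440 mL ÷ 100 = 28.771 g

sodium thiosulfate 10.478 g; monopotassium phosphate 16.650 g; maltose 28.771 g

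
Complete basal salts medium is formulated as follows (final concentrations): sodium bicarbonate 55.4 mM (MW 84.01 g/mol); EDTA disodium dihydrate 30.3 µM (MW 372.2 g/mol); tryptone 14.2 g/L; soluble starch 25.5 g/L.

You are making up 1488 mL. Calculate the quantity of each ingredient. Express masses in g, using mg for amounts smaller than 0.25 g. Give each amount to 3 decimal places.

sodium bicarbonate 6.925 g; EDTA disodium dihydrate 16.781 mg; tryptone 21.130 g; soluble starch 37.944 g

Scale factor relative to 1 L: 1.488.
sodium bicarbonate: 55.4 mmol/L × 84.01 g/mol × 1.488 L ÷ 1000 = 6.925 g
EDTA disodium dihydrate: 30.3 µmol/L × 372.2 g/mol × 1.488 L ÷ 1000 = 16.781 mg
tryptone: 14.2 g/L × 1.488 L = 21.130 g
soluble starch: 25.5 g/L × 1.488 L = 37.944 g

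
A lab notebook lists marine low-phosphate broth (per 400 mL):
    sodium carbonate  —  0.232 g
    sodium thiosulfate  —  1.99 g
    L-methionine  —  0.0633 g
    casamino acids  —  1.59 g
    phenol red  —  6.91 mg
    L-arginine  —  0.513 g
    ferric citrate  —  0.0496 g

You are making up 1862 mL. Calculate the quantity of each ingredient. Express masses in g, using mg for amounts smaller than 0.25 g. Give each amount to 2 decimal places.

sodium carbonate 1.08 g; sodium thiosulfate 9.26 g; L-methionine 0.29 g; casamino acids 7.40 g; phenol red 32.17 mg; L-arginine 2.39 g; ferric citrate 230.89 mg

Ratio of target to recipe volume: 1862 / 400 = 4.655.
sodium carbonate: 0.232 g × (1862 mL / 400 mL) = 1.08 g
sodium thiosulfate: 1.99 g × (1862 mL / 400 mL) = 9.26 g
L-methionine: 0.0633 g × (1862 mL / 400 mL) = 0.29 g
casamino acids: 1.59 g × (1862 mL / 400 mL) = 7.40 g
phenol red: 6.91 mg × (1862 mL / 400 mL) = 32.17 mg
L-arginine: 0.513 g × (1862 mL / 400 mL) = 2.39 g
ferric citrate: 0.0496 g × (1862 mL / 400 mL) = 0.230888 g = 230.89 mg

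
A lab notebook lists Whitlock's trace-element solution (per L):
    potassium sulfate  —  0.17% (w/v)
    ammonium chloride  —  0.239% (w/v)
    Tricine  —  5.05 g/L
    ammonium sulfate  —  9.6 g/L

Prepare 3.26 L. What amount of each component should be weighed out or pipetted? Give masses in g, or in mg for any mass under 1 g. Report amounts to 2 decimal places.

potassium sulfate 5.54 g; ammonium chloride 7.79 g; Tricine 16.46 g; ammonium sulfate 31.30 g

Scale factor relative to 1 L: 3.26.
potassium sulfate: 0.17 g per 100 mL × 3260 mL ÷ 100 = 5.54 g
ammonium chloride: 0.239% w/v = 2.39 g/L → 2.39 × 3.26 L = 7.79 g
Tricine: 5.05 g/L × 3.26 L = 16.46 g
ammonium sulfate: 9.6 g/L × 3.26 L = 31.30 g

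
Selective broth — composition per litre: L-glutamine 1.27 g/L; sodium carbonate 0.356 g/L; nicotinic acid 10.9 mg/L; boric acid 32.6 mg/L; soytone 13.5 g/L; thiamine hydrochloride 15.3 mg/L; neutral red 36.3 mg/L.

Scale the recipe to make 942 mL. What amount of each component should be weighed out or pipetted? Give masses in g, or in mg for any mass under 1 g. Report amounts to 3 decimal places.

Working volume: 942 mL = 0.942 L.
L-glutamine: 1.27 g/L × 0.942 L = 1.196 g
sodium carbonate: 0.356 g/L × 0.942 L = 0.335352 g = 335.352 mg
nicotinic acid: 10.9 mg/L × 0.942 L = 10.268 mg
boric acid: 32.6 mg/L × 0.942 L = 30.709 mg
soytone: 13.5 g/L × 0.942 L = 12.717 g
thiamine hydrochloride: 15.3 mg/L × 0.942 L = 14.413 mg
neutral red: 36.3 mg/L × 0.942 L = 34.195 mg

L-glutamine 1.196 g; sodium carbonate 335.352 mg; nicotinic acid 10.268 mg; boric acid 30.709 mg; soytone 12.717 g; thiamine hydrochloride 14.413 mg; neutral red 34.195 mg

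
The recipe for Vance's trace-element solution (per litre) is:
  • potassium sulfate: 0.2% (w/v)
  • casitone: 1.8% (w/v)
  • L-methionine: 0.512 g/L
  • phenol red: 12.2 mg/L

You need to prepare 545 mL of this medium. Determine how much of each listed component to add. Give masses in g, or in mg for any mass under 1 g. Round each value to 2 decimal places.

potassium sulfate 1.09 g; casitone 9.81 g; L-methionine 279.04 mg; phenol red 6.65 mg

Scale factor relative to 1 L: 0.545.
potassium sulfate: 0.2 g per 100 mL × 545 mL ÷ 100 = 1.09 g
casitone: 1.8 g per 100 mL × 545 mL ÷ 100 = 9.81 g
L-methionine: 0.512 g/L × 0.545 L = 0.27904 g = 279.04 mg
phenol red: 12.2 mg/L × 0.545 L = 6.65 mg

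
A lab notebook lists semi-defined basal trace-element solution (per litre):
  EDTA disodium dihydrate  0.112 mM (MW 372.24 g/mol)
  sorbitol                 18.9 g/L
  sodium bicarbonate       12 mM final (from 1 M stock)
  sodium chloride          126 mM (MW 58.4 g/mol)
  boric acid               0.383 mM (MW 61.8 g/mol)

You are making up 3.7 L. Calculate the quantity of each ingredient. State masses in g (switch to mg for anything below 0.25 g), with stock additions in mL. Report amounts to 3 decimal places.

Scale factor relative to 1 L: 3.7.
EDTA disodium dihydrate: 0.112 mmol/L × 372.24 mg/mmol × 3.7 L = 154.256 mg
sorbitol: 18.9 g/L × 3.7 L = 69.930 g
sodium bicarbonate: C1V1 = C2V2 → 12 mM × 3700 mL ÷ 1000 mM = 44.400 mL
sodium chloride: 126 mmol/L × 58.4 g/mol × 3.7 L ÷ 1000 = 27.226 g
boric acid: 0.383 mmol/L × 61.8 mg/mmol × 3.7 L = 87.577 mg

EDTA disodium dihydrate 154.256 mg; sorbitol 69.930 g; sodium bicarbonate 44.400 mL; sodium chloride 27.226 g; boric acid 87.577 mg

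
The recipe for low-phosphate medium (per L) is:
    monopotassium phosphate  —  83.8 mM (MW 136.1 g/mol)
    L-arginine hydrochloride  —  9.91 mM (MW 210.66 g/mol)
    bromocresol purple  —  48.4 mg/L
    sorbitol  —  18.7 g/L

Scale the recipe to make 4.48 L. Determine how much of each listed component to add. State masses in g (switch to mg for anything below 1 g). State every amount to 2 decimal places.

Working volume: 4.48 L.
monopotassium phosphate: 83.8 mmol/L × 136.1 g/mol × 4.48 L ÷ 1000 = 51.10 g
L-arginine hydrochloride: 9.91 mmol/L × 210.66 g/mol × 4.48 L ÷ 1000 = 9.35 g
bromocresol purple: 48.4 mg/L × 4.48 L = 216.83 mg
sorbitol: 18.7 g/L × 4.48 L = 83.78 g

monopotassium phosphate 51.10 g; L-arginine hydrochloride 9.35 g; bromocresol purple 216.83 mg; sorbitol 83.78 g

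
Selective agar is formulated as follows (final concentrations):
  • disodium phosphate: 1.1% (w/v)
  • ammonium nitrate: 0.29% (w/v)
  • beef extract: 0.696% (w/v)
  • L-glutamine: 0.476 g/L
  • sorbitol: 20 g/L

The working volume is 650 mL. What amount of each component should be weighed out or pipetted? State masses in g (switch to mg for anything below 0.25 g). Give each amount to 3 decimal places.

disodium phosphate 7.150 g; ammonium nitrate 1.885 g; beef extract 4.524 g; L-glutamine 0.309 g; sorbitol 13.000 g

Scale factor relative to 1 L: 0.65.
disodium phosphate: 1.1 g per 100 mL × 650 mL ÷ 100 = 7.150 g
ammonium nitrate: 0.29 g per 100 mL × 650 mL ÷ 100 = 1.885 g
beef extract: 0.696 g per 100 mL × 650 mL ÷ 100 = 4.524 g
L-glutamine: 0.476 g/L × 0.65 L = 0.309 g
sorbitol: 20 g/L × 0.65 L = 13.000 g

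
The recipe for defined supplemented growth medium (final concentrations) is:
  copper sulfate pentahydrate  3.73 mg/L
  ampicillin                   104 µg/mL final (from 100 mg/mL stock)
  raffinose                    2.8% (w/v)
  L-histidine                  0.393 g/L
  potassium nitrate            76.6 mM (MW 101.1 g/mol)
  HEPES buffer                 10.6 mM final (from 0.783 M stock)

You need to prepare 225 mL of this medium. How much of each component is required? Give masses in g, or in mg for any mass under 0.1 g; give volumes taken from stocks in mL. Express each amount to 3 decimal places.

copper sulfate pentahydrate 0.839 mg; ampicillin 0.234 mL; raffinose 6.300 g; L-histidine 88.425 mg; potassium nitrate 1.742 g; HEPES buffer 3.046 mL

Target volume = 225 mL = 0.225 L.
copper sulfate pentahydrate: 3.73 mg/L × 0.225 L = 0.839 mg
ampicillin: V = C2·V2/C1 = 104 µg/mL × 225 mL ÷ 100000 µg/mL = 0.234 mL
raffinose: 2.8% w/v = 28 g/L → 28 × 0.225 L = 6.300 g
L-histidine: 0.393 g/L × 0.225 L = 0.088425 g = 88.425 mg
potassium nitrate: 76.6 mmol/L × 101.1 g/mol × 0.225 L ÷ 1000 = 1.742 g
HEPES buffer: C1V1 = C2V2 → 10.6 mM × 225 mL ÷ 783 mM = 3.046 mL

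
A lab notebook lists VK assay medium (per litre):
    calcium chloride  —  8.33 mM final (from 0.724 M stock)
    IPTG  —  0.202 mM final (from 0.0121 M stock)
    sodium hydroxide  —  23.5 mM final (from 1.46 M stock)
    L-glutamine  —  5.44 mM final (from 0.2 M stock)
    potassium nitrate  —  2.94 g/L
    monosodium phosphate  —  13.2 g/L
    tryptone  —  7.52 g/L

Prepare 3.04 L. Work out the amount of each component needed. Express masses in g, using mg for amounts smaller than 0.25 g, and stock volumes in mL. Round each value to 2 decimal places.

calcium chloride 34.98 mL; IPTG 50.75 mL; sodium hydroxide 48.93 mL; L-glutamine 82.69 mL; potassium nitrate 8.94 g; monosodium phosphate 40.13 g; tryptone 22.86 g

Working volume: 3.04 L.
calcium chloride: V = C2·V2/C1 = 8.33 mM × 3040 mL ÷ 724 mM = 34.98 mL
IPTG: dilute stock: 0.202 mM × 3040 mL ÷ 12.1 mM = 50.75 mL
sodium hydroxide: C1V1 = C2V2 → 23.5 mM × 3040 mL ÷ 1460 mM = 48.93 mL
L-glutamine: C1V1 = C2V2 → 5.44 mM × 3040 mL ÷ 200 mM = 82.69 mL
potassium nitrate: 2.94 g/L × 3.04 L = 8.94 g
monosodium phosphate: 13.2 g/L × 3.04 L = 40.13 g
tryptone: 7.52 g/L × 3.04 L = 22.86 g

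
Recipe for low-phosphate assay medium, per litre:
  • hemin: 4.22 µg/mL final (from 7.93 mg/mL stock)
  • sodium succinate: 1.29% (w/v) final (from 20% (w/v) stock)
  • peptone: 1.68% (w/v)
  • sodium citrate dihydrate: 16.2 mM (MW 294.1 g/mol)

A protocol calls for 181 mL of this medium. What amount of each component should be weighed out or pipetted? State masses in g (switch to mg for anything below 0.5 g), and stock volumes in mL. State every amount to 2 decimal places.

Scale factor relative to 1 L: 0.181.
hemin: V = C2·V2/C1 = 4.22 µg/mL × 181 mL ÷ 7930 µg/mL = 0.10 mL
sodium succinate: C1V1 = C2V2 → 1.29% ÷ 20% × 181 mL = 11.67 mL
peptone: 1.68 g per 100 mL × 181 mL ÷ 100 = 3.04 g
sodium citrate dihydrate: 16.2 mmol/L × 294.1 g/mol × 0.181 L ÷ 1000 = 0.86 g

hemin 0.10 mL; sodium succinate 11.67 mL; peptone 3.04 g; sodium citrate dihydrate 0.86 g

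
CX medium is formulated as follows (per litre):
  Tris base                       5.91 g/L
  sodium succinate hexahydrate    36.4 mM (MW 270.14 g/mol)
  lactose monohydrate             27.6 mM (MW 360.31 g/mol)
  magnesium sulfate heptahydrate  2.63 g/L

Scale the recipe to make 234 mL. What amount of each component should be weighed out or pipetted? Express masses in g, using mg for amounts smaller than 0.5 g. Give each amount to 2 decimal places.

Tris base 1.38 g; sodium succinate hexahydrate 2.30 g; lactose monohydrate 2.33 g; magnesium sulfate heptahydrate 0.62 g

Target volume = 234 mL = 0.234 L.
Tris base: 5.91 g/L × 0.234 L = 1.38 g
sodium succinate hexahydrate: 36.4 mmol/L × 270.14 g/mol × 0.234 L ÷ 1000 = 2.30 g
lactose monohydrate: 27.6 mmol/L × 360.31 g/mol × 0.234 L ÷ 1000 = 2.33 g
magnesium sulfate heptahydrate: 2.63 g/L × 0.234 L = 0.62 g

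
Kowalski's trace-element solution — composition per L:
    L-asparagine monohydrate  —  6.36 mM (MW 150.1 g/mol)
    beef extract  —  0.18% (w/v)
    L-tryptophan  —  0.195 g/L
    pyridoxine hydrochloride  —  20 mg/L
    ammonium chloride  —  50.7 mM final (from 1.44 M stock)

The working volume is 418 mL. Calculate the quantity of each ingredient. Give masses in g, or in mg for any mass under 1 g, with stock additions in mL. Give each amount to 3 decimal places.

Target volume = 418 mL = 0.418 L.
L-asparagine monohydrate: 6.36 mmol/L × 150.1 mg/mmol × 0.418 L = 399.038 mg
beef extract: 0.18% w/v = 1.8 g/L → 1.8 × 0.418 L = 0.7524 g = 752.400 mg
L-tryptophan: 0.195 g/L × 0.418 L = 0.08151 g = 81.510 mg
pyridoxine hydrochloride: 20 mg/L × 0.418 L = 8.360 mg
ammonium chloride: V = C2·V2/C1 = 50.7 mM × 418 mL ÷ 1440 mM = 14.717 mL

L-asparagine monohydrate 399.038 mg; beef extract 752.400 mg; L-tryptophan 81.510 mg; pyridoxine hydrochloride 8.360 mg; ammonium chloride 14.717 mL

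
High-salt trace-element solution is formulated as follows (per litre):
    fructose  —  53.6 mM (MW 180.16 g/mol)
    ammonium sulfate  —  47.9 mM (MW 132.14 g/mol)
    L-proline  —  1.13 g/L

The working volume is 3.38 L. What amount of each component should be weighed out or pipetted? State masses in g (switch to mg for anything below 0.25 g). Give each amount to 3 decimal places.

Scale factor relative to 1 L: 3.38.
fructose: 53.6 mmol/L × 180.16 g/mol × 3.38 L ÷ 1000 = 32.639 g
ammonium sulfate: 47.9 mmol/L × 132.14 g/mol × 3.38 L ÷ 1000 = 21.394 g
L-proline: 1.13 g/L × 3.38 L = 3.819 g

fructose 32.639 g; ammonium sulfate 21.394 g; L-proline 3.819 g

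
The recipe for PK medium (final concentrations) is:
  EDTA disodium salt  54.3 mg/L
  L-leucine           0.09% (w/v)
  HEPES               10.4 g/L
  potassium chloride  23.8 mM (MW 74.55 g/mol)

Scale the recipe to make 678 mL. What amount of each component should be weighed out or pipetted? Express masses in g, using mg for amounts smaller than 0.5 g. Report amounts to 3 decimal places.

EDTA disodium salt 36.815 mg; L-leucine 0.610 g; HEPES 7.051 g; potassium chloride 1.203 g

Working volume: 678 mL = 0.678 L.
EDTA disodium salt: 54.3 mg/L × 0.678 L = 36.815 mg
L-leucine: 0.09 g per 100 mL × 678 mL ÷ 100 = 0.610 g
HEPES: 10.4 g/L × 0.678 L = 7.051 g
potassium chloride: 23.8 mmol/L × 74.55 g/mol × 0.678 L ÷ 1000 = 1.203 g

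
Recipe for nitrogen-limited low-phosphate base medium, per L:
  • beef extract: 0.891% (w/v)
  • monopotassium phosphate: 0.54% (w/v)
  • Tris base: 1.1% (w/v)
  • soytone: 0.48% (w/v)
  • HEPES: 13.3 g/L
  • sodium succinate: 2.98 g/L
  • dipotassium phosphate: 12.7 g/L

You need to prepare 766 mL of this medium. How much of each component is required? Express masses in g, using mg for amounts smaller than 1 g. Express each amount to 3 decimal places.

beef extract 6.825 g; monopotassium phosphate 4.136 g; Tris base 8.426 g; soytone 3.677 g; HEPES 10.188 g; sodium succinate 2.283 g; dipotassium phosphate 9.728 g

Working volume: 766 mL = 0.766 L.
beef extract: 0.891 g per 100 mL × 766 mL ÷ 100 = 6.825 g
monopotassium phosphate: 0.54 g per 100 mL × 766 mL ÷ 100 = 4.136 g
Tris base: 1.1% w/v = 11 g/L → 11 × 0.766 L = 8.426 g
soytone: 0.48% w/v = 4.8 g/L → 4.8 × 0.766 L = 3.677 g
HEPES: 13.3 g/L × 0.766 L = 10.188 g
sodium succinate: 2.98 g/L × 0.766 L = 2.283 g
dipotassium phosphate: 12.7 g/L × 0.766 L = 9.728 g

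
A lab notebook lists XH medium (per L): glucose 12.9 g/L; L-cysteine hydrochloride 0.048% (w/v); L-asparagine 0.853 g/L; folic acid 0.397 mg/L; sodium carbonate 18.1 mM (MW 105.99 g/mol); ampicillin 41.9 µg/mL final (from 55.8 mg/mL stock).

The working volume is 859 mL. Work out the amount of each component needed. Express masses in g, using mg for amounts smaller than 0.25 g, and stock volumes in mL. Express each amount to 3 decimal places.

glucose 11.081 g; L-cysteine hydrochloride 0.412 g; L-asparagine 0.733 g; folic acid 0.341 mg; sodium carbonate 1.648 g; ampicillin 0.645 mL

Scale factor relative to 1 L: 0.859.
glucose: 12.9 g/L × 0.859 L = 11.081 g
L-cysteine hydrochloride: 0.048 g per 100 mL × 859 mL ÷ 100 = 0.412 g
L-asparagine: 0.853 g/L × 0.859 L = 0.733 g
folic acid: 0.397 mg/L × 0.859 L = 0.341 mg
sodium carbonate: 18.1 mmol/L × 105.99 g/mol × 0.859 L ÷ 1000 = 1.648 g
ampicillin: V = C2·V2/C1 = 41.9 µg/mL × 859 mL ÷ 55800 µg/mL = 0.645 mL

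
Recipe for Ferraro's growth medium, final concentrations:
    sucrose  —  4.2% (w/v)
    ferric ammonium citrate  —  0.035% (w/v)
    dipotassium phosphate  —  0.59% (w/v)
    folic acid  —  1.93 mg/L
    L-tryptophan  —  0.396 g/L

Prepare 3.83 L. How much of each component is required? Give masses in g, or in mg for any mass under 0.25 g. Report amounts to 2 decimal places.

Working volume: 3.83 L.
sucrose: 4.2% w/v = 42 g/L → 42 × 3.83 L = 160.86 g
ferric ammonium citrate: 0.035% w/v = 0.35 g/L → 0.35 × 3.83 L = 1.34 g
dipotassium phosphate: 0.59% w/v = 5.9 g/L → 5.9 × 3.83 L = 22.60 g
folic acid: 1.93 mg/L × 3.83 L = 7.39 mg
L-tryptophan: 0.396 g/L × 3.83 L = 1.52 g

sucrose 160.86 g; ferric ammonium citrate 1.34 g; dipotassium phosphate 22.60 g; folic acid 7.39 mg; L-tryptophan 1.52 g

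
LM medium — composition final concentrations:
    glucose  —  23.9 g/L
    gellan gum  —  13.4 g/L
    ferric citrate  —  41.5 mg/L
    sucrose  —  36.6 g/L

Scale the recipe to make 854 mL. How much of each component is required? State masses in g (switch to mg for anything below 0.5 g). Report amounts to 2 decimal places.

glucose 20.41 g; gellan gum 11.44 g; ferric citrate 35.44 mg; sucrose 31.26 g

Working volume: 854 mL = 0.854 L.
glucose: 23.9 g/L × 0.854 L = 20.41 g
gellan gum: 13.4 g/L × 0.854 L = 11.44 g
ferric citrate: 41.5 mg/L × 0.854 L = 35.44 mg
sucrose: 36.6 g/L × 0.854 L = 31.26 g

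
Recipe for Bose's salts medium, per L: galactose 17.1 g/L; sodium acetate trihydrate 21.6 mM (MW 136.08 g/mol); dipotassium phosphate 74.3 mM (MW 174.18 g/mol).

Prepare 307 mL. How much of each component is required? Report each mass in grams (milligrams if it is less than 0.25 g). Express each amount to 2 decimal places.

galactose 5.25 g; sodium acetate trihydrate 0.90 g; dipotassium phosphate 3.97 g

Scale factor relative to 1 L: 0.307.
galactose: 17.1 g/L × 0.307 L = 5.25 g
sodium acetate trihydrate: 21.6 mmol/L × 136.08 g/mol × 0.307 L ÷ 1000 = 0.90 g
dipotassium phosphate: 74.3 mmol/L × 174.18 g/mol × 0.307 L ÷ 1000 = 3.97 g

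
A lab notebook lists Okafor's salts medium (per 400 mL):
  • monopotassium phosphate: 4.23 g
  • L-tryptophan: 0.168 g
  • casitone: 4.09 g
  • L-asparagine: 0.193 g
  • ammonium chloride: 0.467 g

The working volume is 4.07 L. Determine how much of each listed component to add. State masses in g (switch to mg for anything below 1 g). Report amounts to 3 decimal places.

monopotassium phosphate 43.040 g; L-tryptophan 1.709 g; casitone 41.616 g; L-asparagine 1.964 g; ammonium chloride 4.752 g

Ratio of target to recipe volume: 4070 / 400 = 10.175.
monopotassium phosphate: 4.23 g × (4070 mL / 400 mL) = 43.040 g
L-tryptophan: 0.168 g × (4070 mL / 400 mL) = 1.709 g
casitone: 4.09 g × (4070 mL / 400 mL) = 41.616 g
L-asparagine: 0.193 g × (4070 mL / 400 mL) = 1.964 g
ammonium chloride: 0.467 g × (4070 mL / 400 mL) = 4.752 g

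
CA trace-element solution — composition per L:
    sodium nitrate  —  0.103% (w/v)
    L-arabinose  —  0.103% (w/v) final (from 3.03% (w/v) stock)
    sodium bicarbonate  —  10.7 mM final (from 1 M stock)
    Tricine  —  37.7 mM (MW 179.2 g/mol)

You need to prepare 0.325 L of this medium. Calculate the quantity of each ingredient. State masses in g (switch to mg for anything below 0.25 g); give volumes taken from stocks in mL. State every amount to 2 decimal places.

Working volume: 0.325 L.
sodium nitrate: 0.103% w/v = 1.03 g/L → 1.03 × 0.325 L = 0.33 g
L-arabinose: C1V1 = C2V2 → 0.103% ÷ 3.03% × 325 mL = 11.05 mL
sodium bicarbonate: V = C2·V2/C1 = 10.7 mM × 325 mL ÷ 1000 mM = 3.48 mL
Tricine: 37.7 mmol/L × 179.2 g/mol × 0.325 L ÷ 1000 = 2.20 g

sodium nitrate 0.33 g; L-arabinose 11.05 mL; sodium bicarbonate 3.48 mL; Tricine 2.20 g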